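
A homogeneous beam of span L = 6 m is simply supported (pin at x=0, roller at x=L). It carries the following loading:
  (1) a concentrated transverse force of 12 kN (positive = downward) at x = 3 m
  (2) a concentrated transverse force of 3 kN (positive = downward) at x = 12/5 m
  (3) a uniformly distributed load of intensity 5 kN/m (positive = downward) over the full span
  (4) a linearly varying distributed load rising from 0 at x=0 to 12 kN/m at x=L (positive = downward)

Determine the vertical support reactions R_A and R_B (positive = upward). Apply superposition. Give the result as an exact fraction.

Load 1 — point force P=12 kN at a=3 m (b=L-a=3):
  R_A = Pb/L = 12·3/6 = 6 kN
  R_B = Pa/L = 12·3/6 = 6 kN
Load 2 — point force P=3 kN at a=12/5 m (b=L-a=18/5):
  R_A = Pb/L = 3·(18/5)/6 = 9/5 kN
  R_B = Pa/L = 3·(12/5)/6 = 6/5 kN
Load 3 — uniform load w=5 kN/m over full span:
  R_A = wL/2 = 5·6/2 = 15 kN
  R_B = wL/2 = 5·6/2 = 15 kN
Load 4 — triangular load w₀=12 kN/m (0→w₀ over full span):
  R_A = w₀L/6 = 12·6/6 = 12 kN
  R_B = w₀L/3 = 12·6/3 = 24 kN
Superposition: R_A = 174/5 kN, R_B = 231/5 kN

R_A = 174/5 kN, R_B = 231/5 kN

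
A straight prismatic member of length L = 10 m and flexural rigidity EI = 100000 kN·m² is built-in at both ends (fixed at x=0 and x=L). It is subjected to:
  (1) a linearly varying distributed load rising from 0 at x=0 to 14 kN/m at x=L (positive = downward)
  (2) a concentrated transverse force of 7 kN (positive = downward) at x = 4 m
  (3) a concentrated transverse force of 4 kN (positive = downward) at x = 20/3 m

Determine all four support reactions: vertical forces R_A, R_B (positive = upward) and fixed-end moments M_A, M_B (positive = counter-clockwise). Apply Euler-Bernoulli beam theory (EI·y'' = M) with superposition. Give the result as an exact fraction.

R_A = 89684/3375 kN, M_A = 40304/675 kN·m, R_B = 183691/3375 kN, M_B = -55786/675 kN·m

Load 1 — triangular load w₀=14 kN/m (0→w₀ over full span):
  R_A = 3w₀L/20 = 3·14·10/20 = 21 kN
  M_A = w₀L²/30 = 14·10²/30 = 140/3 kN·m
  R_B = 7w₀L/20 = 7·14·10/20 = 49 kN
  M_B = -w₀L²/20 = -14·10²/20 = -70 kN·m
Load 2 — point force P=7 kN at a=4 m (b=L-a=6):
  R_A = Pb²(3a+b)/L³ = 7·6²·(3·4+6)/10³ = 567/125 kN
  M_A = Pab²/L² = 7·4·6²/10² = 252/25 kN·m
  R_B = Pa²(a+3b)/L³ = 7·4²·(4+3·6)/10³ = 308/125 kN
  M_B = -Pa²b/L² = -7·4²·6/10² = -168/25 kN·m
Load 3 — point force P=4 kN at a=20/3 m (b=L-a=10/3):
  R_A = Pb²(3a+b)/L³ = 4·(10/3)²·(3·(20/3)+(10/3))/10³ = 28/27 kN
  M_A = Pab²/L² = 4·(20/3)·(10/3)²/10² = 80/27 kN·m
  R_B = Pa²(a+3b)/L³ = 4·(20/3)²·((20/3)+3·(10/3))/10³ = 80/27 kN
  M_B = -Pa²b/L² = -4·(20/3)²·(10/3)/10² = -160/27 kN·m
Superposition: R_A = 89684/3375 kN, M_A = 40304/675 kN·m, R_B = 183691/3375 kN, M_B = -55786/675 kN·m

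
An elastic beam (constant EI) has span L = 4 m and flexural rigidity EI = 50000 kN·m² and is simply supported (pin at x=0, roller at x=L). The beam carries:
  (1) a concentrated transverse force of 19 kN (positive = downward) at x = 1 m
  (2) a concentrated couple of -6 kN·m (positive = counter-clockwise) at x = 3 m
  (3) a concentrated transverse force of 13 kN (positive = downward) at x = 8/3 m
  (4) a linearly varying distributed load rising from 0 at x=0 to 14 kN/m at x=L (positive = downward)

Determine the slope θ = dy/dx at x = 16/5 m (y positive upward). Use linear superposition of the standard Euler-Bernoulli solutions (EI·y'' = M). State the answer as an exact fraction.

Load 1 — point force P=19 kN at a=1 m (b=L-a=3):
  θ_1 = -Pa(2L²-6Lx+3x²+a²)/(6LEI)  [x>a] = -19·1·(2·4²-6·4·(16/5)+3·(16/5)²+1²)/(6·4·50000) = 2071/10000000 rad
Load 2 — applied couple M₀=-6 kN·m at a=3 m (b=L-a=1):
  θ_2 = (M₀x²/(2L)-M₀(x-a)+C₁)/EI  [x>a] with C₁=M₀(3b²-L²)/(6L)=13/4 = ((-6)·(16/5)²/(2·4)-(-6)·((16/5)-3)+(13/4))/50000 = -323/5000000 rad
Load 3 — point force P=13 kN at a=8/3 m (b=L-a=4/3):
  θ_3 = -Pa(2L²-6Lx+3x²+a²)/(6LEI)  [x>a] = -13·(8/3)·(2·4²-6·4·(16/5)+3·(16/5)²+(8/3)²)/(6·4·50000) = 1274/6328125 rad
Load 4 — triangular load w₀=14 kN/m (0→w₀ over full span):
  θ_4 = -w₀(7L⁴-30L²x²+15x⁴)/(360LEI) = -14·(7·4⁴-30·4²·(16/5)²+15·(16/5)⁴)/(360·4·50000) = 5299/17578125 rad
Superposition: θ = Σ θ_i = 13066873/20250000000 rad ≈ 0.000645 rad

θ(16/5) = 13066873/20250000000 rad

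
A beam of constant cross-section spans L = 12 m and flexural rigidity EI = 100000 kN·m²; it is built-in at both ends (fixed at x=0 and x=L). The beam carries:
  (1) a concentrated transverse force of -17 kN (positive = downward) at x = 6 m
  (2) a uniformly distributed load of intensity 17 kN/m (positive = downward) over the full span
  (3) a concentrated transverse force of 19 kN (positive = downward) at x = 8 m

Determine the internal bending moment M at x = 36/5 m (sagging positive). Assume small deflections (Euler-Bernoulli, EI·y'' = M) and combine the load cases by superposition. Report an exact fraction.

M(36/5) = 41867/450 kN·m

Load 1 — point force P=-17 kN at a=6 m (b=L-a=6):
  M_1 = Pa²(a+3b)(L-x)/L³ - Pa²b/L²  [x>a] = (-17)·6²·(6+3·6)·(12-(36/5))/12³ - (-17)·6²·6/12² = -153/10 kN·m
Load 2 — uniform load w=17 kN/m over full span:
  M_2 = wLx/2 - wL²/12 - wx²/2 = 17·12·(36/5)/2 - 17·12²/12 - 17·(36/5)²/2 = 2244/25 kN·m
Load 3 — point force P=19 kN at a=8 m (b=L-a=4):
  M_3 = Pb²(3a+b)x/L³ - Pab²/L²  [x≤a] = 19·4²·(3·8+4)·(36/5)/12³ - 19·8·4²/12² = 836/45 kN·m
Superposition: M = Σ M_i = 41867/450 kN·m ≈ 93.037778 kN·m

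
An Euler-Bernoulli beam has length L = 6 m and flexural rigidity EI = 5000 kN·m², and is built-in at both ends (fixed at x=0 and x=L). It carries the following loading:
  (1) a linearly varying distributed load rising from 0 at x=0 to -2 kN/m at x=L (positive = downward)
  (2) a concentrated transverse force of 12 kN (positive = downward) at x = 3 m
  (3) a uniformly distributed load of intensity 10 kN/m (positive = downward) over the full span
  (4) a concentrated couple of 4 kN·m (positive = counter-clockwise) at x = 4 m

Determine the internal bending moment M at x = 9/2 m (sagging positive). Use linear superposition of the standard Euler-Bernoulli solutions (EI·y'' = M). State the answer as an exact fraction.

Load 1 — triangular load w₀=-2 kN/m (0→w₀ over full span):
  M_1 = 3w₀Lx/20 - w₀L²/30 - w₀x³/(6L) = 3·(-2)·6·(9/2)/20 - (-2)·6²/30 - (-2)·(9/2)³/(6·6) = -51/80 kN·m
Load 2 — point force P=12 kN at a=3 m (b=L-a=3):
  M_2 = Pa²(a+3b)(L-x)/L³ - Pa²b/L²  [x>a] = 12·3²·(3+3·3)·(6-(9/2))/6³ - 12·3²·3/6² = 0 kN·m
Load 3 — uniform load w=10 kN/m over full span:
  M_3 = wLx/2 - wL²/12 - wx²/2 = 10·6·(9/2)/2 - 10·6²/12 - 10·(9/2)²/2 = 15/4 kN·m
Load 4 — applied couple M₀=4 kN·m at a=4 m (b=L-a=2):
  M_4 = R_Ax - M_A - M₀  [x>a] with R_A=8/9, M_A=4/3 = (8/9)·(9/2) - (4/3) - 4 = -4/3 kN·m
Superposition: M = Σ M_i = 427/240 kN·m ≈ 1.779167 kN·m

M(9/2) = 427/240 kN·m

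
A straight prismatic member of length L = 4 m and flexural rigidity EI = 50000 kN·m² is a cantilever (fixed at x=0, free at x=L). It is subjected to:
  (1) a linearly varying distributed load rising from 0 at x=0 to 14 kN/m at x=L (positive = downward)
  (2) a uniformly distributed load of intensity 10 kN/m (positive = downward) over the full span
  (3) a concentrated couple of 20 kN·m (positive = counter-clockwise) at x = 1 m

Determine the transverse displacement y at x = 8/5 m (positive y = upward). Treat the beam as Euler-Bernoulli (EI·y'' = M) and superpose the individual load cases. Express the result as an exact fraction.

y(8/5) = -3107543/1171875000 m

Load 1 — triangular load w₀=14 kN/m (0→w₀ over full span):
  y_1 = (w₀Lx³/12-w₀L²x²/6-w₀x⁵/(120L))/EI = (14·4·(8/5)³/12-14·4²·(8/5)²/6-14·(8/5)⁵/(120·4))/50000 = -224896/146484375 m
Load 2 — uniform load w=10 kN/m over full span:
  y_2 = -wx²(x²-4Lx+6L²)/(24EI) = -10·(8/5)²·((8/5)²-4·4·(8/5)+6·4²)/(24·50000) = -608/390625 m
Load 3 — applied couple M₀=20 kN·m at a=1 m (b=L-a=3):
  y_3 = M₀a(2x-a)/(2EI)  [x>a] = 20·1·(2·(8/5)-1)/(2·50000) = 11/25000 m
Superposition: y = Σ y_i = -3107543/1171875000 m ≈ -0.002652 m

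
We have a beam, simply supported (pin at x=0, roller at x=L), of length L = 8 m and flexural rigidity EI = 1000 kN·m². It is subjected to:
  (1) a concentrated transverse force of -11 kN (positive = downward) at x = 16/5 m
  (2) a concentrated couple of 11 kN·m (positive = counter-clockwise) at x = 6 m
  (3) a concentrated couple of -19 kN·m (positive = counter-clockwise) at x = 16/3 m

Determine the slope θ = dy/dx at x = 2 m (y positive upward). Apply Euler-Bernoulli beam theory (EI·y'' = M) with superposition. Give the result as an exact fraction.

Load 1 — point force P=-11 kN at a=16/5 m (b=L-a=24/5):
  θ_1 = -Pb(L²-b²-3x²)/(6LEI)  [x≤a] = -(-11)·(24/5)·(8²-(24/5)²-3·2²)/(6·8·1000) = 1991/62500 rad
Load 2 — applied couple M₀=11 kN·m at a=6 m (b=L-a=2):
  θ_2 = (M₀x²/(2L)+C₁)/EI  [x≤a] with C₁=M₀(3b²-L²)/(6L)=-143/12 = (11·2²/(2·8)+(-143/12))/1000 = -11/1200 rad
Load 3 — applied couple M₀=-19 kN·m at a=16/3 m (b=L-a=8/3):
  θ_3 = (M₀x²/(2L)+C₁)/EI  [x≤a] with C₁=M₀(3b²-L²)/(6L)=152/9 = ((-19)·2²/(2·8)+(152/9))/1000 = 437/36000 rad
Superposition: θ = Σ θ_i = 156727/4500000 rad ≈ 0.034828 rad

θ(2) = 156727/4500000 rad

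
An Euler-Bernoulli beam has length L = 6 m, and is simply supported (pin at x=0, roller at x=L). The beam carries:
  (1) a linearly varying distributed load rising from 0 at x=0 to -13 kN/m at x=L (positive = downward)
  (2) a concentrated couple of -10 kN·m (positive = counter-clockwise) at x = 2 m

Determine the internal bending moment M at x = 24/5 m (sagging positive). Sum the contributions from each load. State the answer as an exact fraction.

M(24/5) = -2558/125 kN·m

Load 1 — triangular load w₀=-13 kN/m (0→w₀ over full span):
  M_1 = w₀Lx/6 - w₀x³/(6L) = (-13)·6·(24/5)/6 - (-13)·(24/5)³/(6·6) = -2808/125 kN·m
Load 2 — applied couple M₀=-10 kN·m at a=2 m (b=L-a=4):
  M_2 = M₀x/L - M₀  [x>a] = (-10)·(24/5)/6 - (-10) = 2 kN·m
Superposition: M = Σ M_i = -2558/125 kN·m ≈ -20.464000 kN·m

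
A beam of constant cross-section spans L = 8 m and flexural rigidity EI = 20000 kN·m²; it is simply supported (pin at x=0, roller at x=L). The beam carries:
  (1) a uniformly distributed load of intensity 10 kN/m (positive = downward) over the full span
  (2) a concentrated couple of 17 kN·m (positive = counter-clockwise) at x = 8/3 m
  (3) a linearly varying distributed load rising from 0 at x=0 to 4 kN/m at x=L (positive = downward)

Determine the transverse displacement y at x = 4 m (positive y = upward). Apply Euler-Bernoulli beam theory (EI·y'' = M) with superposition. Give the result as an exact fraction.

Load 1 — uniform load w=10 kN/m over full span:
  y_1 = -wx(L³-2Lx²+x³)/(24EI) = -10·4·(8³-2·8·4²+4³)/(24·20000) = -2/75 m
Load 2 — applied couple M₀=17 kN·m at a=8/3 m (b=L-a=16/3):
  y_2 = (M₀x³/(6L)-M₀(x-a)²/2+C₁x)/EI  [x>a] with C₁=M₀(3b²-L²)/(6L)=68/9 = (17·4³/(6·8)-17·(4-(8/3))²/2+(68/9)·4)/20000 = 17/9000 m
Load 3 — triangular load w₀=4 kN/m (0→w₀ over full span):
  y_3 = -w₀x(7L⁴-10L²x²+3x⁴)/(360LEI) = -4·4·(7·8⁴-10·8²·4²+3·4⁴)/(360·8·20000) = -2/375 m
Superposition: y = Σ y_i = -271/9000 m ≈ -0.030111 m

y(4) = -271/9000 m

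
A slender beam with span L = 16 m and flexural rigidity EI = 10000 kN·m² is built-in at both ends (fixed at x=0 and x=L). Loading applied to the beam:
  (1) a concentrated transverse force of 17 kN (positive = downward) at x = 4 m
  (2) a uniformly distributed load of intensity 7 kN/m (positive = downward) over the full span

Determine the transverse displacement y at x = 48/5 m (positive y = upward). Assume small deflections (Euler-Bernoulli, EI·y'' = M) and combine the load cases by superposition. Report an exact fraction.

Load 1 — point force P=17 kN at a=4 m (b=L-a=12):
  y_1 = -Pa²(L-x)²(3bL-(3b+a)(L-x))/(6L³EI)  [x>a] = -17·4²·(16-(48/5))²·(3·12·16-(3·12+4)·(16-(48/5)))/(6·16³·10000) = -136/9375 m
Load 2 — uniform load w=7 kN/m over full span:
  y_2 = -wx²(L-x)²/(24EI) = -7·(48/5)²·(16-(48/5))²/(24·10000) = -43008/390625 m
Superposition: y = Σ y_i = -146024/1171875 m ≈ -0.124607 m

y(48/5) = -146024/1171875 m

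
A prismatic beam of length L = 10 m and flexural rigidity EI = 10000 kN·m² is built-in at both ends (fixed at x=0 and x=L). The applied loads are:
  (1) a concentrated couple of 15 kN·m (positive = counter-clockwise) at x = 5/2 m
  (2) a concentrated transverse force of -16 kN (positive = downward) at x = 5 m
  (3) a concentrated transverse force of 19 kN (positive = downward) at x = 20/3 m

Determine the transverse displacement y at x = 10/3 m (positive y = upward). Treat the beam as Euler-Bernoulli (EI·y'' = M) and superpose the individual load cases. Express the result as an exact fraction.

Load 1 — applied couple M₀=15 kN·m at a=5/2 m (b=L-a=15/2):
  y_1 = (R_Ax³/6 - M_Ax²/2 - M₀(x-a)²/2)/EI  [x>a] with R_A=27/16, M_A=-45/16 = ((27/16)·(10/3)³/6 - (-45/16)·(10/3)²/2 - 15·((10/3)-(5/2))²/2)/10000 = 1/480 m
Load 2 — point force P=-16 kN at a=5 m (b=L-a=5):
  y_2 = -Pb²x²(3aL-(3a+b)x)/(6L³EI)  [x≤a] = -(-16)·5²·(10/3)²·(3·5·10-(3·5+5)·(10/3))/(6·10³·10000) = 1/162 m
Load 3 — point force P=19 kN at a=20/3 m (b=L-a=10/3):
  y_3 = -Pb²x²(3aL-(3a+b)x)/(6L³EI)  [x≤a] = -19·(10/3)²·(10/3)²·(3·(20/3)·10-(3·(20/3)+(10/3))·(10/3))/(6·10³·10000) = -209/43740 m
Superposition: y = Σ y_i = 1217/349920 m ≈ 0.003478 m

y(10/3) = 1217/349920 m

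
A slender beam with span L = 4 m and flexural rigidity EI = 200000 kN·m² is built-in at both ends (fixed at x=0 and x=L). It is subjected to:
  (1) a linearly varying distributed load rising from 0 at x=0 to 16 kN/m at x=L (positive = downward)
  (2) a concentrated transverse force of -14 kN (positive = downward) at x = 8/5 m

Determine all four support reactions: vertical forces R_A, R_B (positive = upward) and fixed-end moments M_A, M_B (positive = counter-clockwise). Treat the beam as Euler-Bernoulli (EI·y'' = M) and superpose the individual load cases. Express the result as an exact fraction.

Load 1 — triangular load w₀=16 kN/m (0→w₀ over full span):
  R_A = 3w₀L/20 = 3·16·4/20 = 48/5 kN
  M_A = w₀L²/30 = 16·4²/30 = 128/15 kN·m
  R_B = 7w₀L/20 = 7·16·4/20 = 112/5 kN
  M_B = -w₀L²/20 = -16·4²/20 = -64/5 kN·m
Load 2 — point force P=-14 kN at a=8/5 m (b=L-a=12/5):
  R_A = Pb²(3a+b)/L³ = (-14)·(12/5)²·(3·(8/5)+(12/5))/4³ = -1134/125 kN
  M_A = Pab²/L² = (-14)·(8/5)·(12/5)²/4² = -1008/125 kN·m
  R_B = Pa²(a+3b)/L³ = (-14)·(8/5)²·((8/5)+3·(12/5))/4³ = -616/125 kN
  M_B = -Pa²b/L² = -(-14)·(8/5)²·(12/5)/4² = 672/125 kN·m
Superposition: R_A = 66/125 kN, M_A = 176/375 kN·m, R_B = 2184/125 kN, M_B = -928/125 kN·m

R_A = 66/125 kN, M_A = 176/375 kN·m, R_B = 2184/125 kN, M_B = -928/125 kN·m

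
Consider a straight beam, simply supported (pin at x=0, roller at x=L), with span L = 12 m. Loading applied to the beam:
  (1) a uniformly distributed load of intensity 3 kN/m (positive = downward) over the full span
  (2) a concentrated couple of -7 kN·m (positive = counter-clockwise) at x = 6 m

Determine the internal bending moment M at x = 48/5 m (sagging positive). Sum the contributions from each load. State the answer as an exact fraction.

M(48/5) = 899/25 kN·m

Load 1 — uniform load w=3 kN/m over full span:
  M_1 = wx(L-x)/2 = 3·(48/5)·(12-(48/5))/2 = 864/25 kN·m
Load 2 — applied couple M₀=-7 kN·m at a=6 m (b=L-a=6):
  M_2 = M₀x/L - M₀  [x>a] = (-7)·(48/5)/12 - (-7) = 7/5 kN·m
Superposition: M = Σ M_i = 899/25 kN·m ≈ 35.960000 kN·m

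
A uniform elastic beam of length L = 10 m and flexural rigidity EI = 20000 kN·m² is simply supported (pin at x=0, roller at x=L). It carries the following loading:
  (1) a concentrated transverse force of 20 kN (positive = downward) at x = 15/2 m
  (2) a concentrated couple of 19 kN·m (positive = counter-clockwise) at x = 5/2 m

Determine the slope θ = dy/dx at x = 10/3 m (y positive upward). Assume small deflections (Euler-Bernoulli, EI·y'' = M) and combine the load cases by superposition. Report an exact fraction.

θ(10/3) = -13/7680 rad

Load 1 — point force P=20 kN at a=15/2 m (b=L-a=5/2):
  θ_1 = -Pb(L²-b²-3x²)/(6LEI)  [x≤a] = -20·(5/2)·(10²-(5/2)²-3·(10/3)²)/(6·10·20000) = -29/11520 rad
Load 2 — applied couple M₀=19 kN·m at a=5/2 m (b=L-a=15/2):
  θ_2 = (M₀x²/(2L)-M₀(x-a)+C₁)/EI  [x>a] with C₁=M₀(3b²-L²)/(6L)=1045/48 = (19·(10/3)²/(2·10)-19·((10/3)-(5/2))+(1045/48))/20000 = 19/23040 rad
Superposition: θ = Σ θ_i = -13/7680 rad ≈ -0.001693 rad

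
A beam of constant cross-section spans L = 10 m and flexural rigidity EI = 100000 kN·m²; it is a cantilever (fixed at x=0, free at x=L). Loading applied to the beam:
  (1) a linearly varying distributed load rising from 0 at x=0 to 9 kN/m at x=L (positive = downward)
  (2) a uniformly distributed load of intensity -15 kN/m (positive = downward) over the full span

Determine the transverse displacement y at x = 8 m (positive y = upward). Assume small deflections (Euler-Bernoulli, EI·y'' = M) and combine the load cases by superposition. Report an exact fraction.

Load 1 — triangular load w₀=9 kN/m (0→w₀ over full span):
  y_1 = (w₀Lx³/12-w₀L²x²/6-w₀x⁵/(120L))/EI = (9·10·8³/12-9·10²·8²/6-9·8⁵/(120·10))/100000 = -4692/78125 m
Load 2 — uniform load w=-15 kN/m over full span:
  y_2 = -wx²(x²-4Lx+6L²)/(24EI) = -(-15)·8²·(8²-4·10·8+6·10²)/(24·100000) = 86/625 m
Superposition: y = Σ y_i = 6058/78125 m ≈ 0.077542 m

y(8) = 6058/78125 m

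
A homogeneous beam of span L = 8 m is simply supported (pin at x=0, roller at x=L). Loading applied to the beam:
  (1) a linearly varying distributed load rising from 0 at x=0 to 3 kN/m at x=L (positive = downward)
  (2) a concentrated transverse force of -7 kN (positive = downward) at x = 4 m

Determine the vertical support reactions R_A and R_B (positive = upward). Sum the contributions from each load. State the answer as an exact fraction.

Load 1 — triangular load w₀=3 kN/m (0→w₀ over full span):
  R_A = w₀L/6 = 3·8/6 = 4 kN
  R_B = w₀L/3 = 3·8/3 = 8 kN
Load 2 — point force P=-7 kN at a=4 m (b=L-a=4):
  R_A = Pb/L = (-7)·4/8 = -7/2 kN
  R_B = Pa/L = (-7)·4/8 = -7/2 kN
Superposition: R_A = 1/2 kN, R_B = 9/2 kN

R_A = 1/2 kN, R_B = 9/2 kN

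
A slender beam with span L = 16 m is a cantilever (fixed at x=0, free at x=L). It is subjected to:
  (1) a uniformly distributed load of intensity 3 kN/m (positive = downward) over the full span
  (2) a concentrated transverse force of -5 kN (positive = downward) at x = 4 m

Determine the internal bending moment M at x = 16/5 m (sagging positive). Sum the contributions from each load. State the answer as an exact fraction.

Load 1 — uniform load w=3 kN/m over full span:
  M_1 = -w(L-x)²/2 = -3·(16-(16/5))²/2 = -6144/25 kN·m
Load 2 — point force P=-5 kN at a=4 m (b=L-a=12):
  M_2 = -P(a-x)  [x≤a] = -(-5)·(4-(16/5)) = 4 kN·m
Superposition: M = Σ M_i = -6044/25 kN·m ≈ -241.760000 kN·m

M(16/5) = -6044/25 kN·m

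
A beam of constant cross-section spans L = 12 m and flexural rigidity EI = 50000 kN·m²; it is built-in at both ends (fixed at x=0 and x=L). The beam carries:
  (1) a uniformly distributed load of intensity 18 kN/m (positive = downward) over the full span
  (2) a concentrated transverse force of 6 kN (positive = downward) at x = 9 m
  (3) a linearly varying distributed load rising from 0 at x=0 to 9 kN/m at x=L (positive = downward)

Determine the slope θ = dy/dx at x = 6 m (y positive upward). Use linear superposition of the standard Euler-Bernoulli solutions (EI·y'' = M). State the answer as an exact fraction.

θ(6) = -459/2000000 rad

Load 1 — uniform load w=18 kN/m over full span:
  θ_1 = -wx(L-x)(L-2x)/(12EI) = -18·6·(12-6)·(12-2·6)/(12·50000) = 0 rad
Load 2 — point force P=6 kN at a=9 m (b=L-a=3):
  θ_2 = -Pb²x(2aL-(3a+b)x)/(2L³EI)  [x≤a] = -6·3²·6·(2·9·12-(3·9+3)·6)/(2·12³·50000) = -27/400000 rad
Load 3 — triangular load w₀=9 kN/m (0→w₀ over full span):
  θ_3 = -w₀(2x(L-x)(L-2x)(x+2L)+x²(L-x)²)/(120LEI) = -9·(2·6·(12-6)·(12-2·6)·(6+2·12)+6²·(12-6)²)/(120·12·50000) = -81/500000 rad
Superposition: θ = Σ θ_i = -459/2000000 rad ≈ -0.000229 rad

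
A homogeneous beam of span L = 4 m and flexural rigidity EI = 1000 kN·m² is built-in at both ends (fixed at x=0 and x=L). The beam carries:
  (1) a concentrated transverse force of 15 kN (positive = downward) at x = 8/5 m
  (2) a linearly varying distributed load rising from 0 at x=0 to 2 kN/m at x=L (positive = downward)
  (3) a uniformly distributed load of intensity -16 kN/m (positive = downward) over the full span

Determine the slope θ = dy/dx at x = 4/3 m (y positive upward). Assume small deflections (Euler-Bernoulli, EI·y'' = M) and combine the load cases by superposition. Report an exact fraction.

θ(4/3) = 2293/759375 rad

Load 1 — point force P=15 kN at a=8/5 m (b=L-a=12/5):
  θ_1 = -Pb²x(2aL-(3a+b)x)/(2L³EI)  [x≤a] = -15·(12/5)²·(4/3)·(2·(8/5)·4-(3·(8/5)+(12/5))·(4/3))/(2·4³·1000) = -9/3125 rad
Load 2 — triangular load w₀=2 kN/m (0→w₀ over full span):
  θ_2 = -w₀(2x(L-x)(L-2x)(x+2L)+x²(L-x)²)/(120LEI) = -2·(2·(4/3)·(4-(4/3))·(4-2·(4/3))·((4/3)+2·4)+(4/3)²·(4-(4/3))²)/(120·4·1000) = -64/151875 rad
Load 3 — uniform load w=-16 kN/m over full span:
  θ_3 = -wx(L-x)(L-2x)/(12EI) = -(-16)·(4/3)·(4-(4/3))·(4-2·(4/3))/(12·1000) = 64/10125 rad
Superposition: θ = Σ θ_i = 2293/759375 rad ≈ 0.003020 rad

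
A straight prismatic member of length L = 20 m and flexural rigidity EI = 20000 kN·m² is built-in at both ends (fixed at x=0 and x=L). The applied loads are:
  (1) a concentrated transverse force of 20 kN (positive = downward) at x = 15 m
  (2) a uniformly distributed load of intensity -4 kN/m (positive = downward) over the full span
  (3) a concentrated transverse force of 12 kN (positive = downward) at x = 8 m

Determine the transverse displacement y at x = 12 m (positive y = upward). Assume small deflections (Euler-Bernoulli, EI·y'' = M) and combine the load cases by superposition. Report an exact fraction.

Load 1 — point force P=20 kN at a=15 m (b=L-a=5):
  y_1 = -Pb²x²(3aL-(3a+b)x)/(6L³EI)  [x≤a] = -20·5²·12²·(3·15·20-(3·15+5)·12)/(6·20³·20000) = -9/400 m
Load 2 — uniform load w=-4 kN/m over full span:
  y_2 = -wx²(L-x)²/(24EI) = -(-4)·12²·(20-12)²/(24·20000) = 48/625 m
Load 3 — point force P=12 kN at a=8 m (b=L-a=12):
  y_3 = -Pa²(L-x)²(3bL-(3b+a)(L-x))/(6L³EI)  [x>a] = -12·8²·(20-12)²·(3·12·20-(3·12+8)·(20-12))/(6·20³·20000) = -1472/78125 m
Superposition: y = Σ y_i = 44323/1250000 m ≈ 0.035458 m

y(12) = 44323/1250000 m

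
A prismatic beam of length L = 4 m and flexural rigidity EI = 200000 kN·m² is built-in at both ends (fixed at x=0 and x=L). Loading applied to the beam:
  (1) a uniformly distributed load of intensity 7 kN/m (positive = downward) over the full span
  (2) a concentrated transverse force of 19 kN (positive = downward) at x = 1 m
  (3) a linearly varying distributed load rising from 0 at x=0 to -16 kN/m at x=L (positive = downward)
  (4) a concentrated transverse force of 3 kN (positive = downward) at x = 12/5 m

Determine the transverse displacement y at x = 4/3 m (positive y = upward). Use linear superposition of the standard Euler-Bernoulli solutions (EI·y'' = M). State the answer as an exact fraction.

y(4/3) = -166073/9112500000 m

Load 1 — uniform load w=7 kN/m over full span:
  y_1 = -wx²(L-x)²/(24EI) = -7·(4/3)²·(4-(4/3))²/(24·200000) = -14/759375 m
Load 2 — point force P=19 kN at a=1 m (b=L-a=3):
  y_2 = -Pa²(L-x)²(3bL-(3b+a)(L-x))/(6L³EI)  [x>a] = -19·1²·(4-(4/3))²·(3·3·4-(3·3+1)·(4-(4/3)))/(6·4³·200000) = -133/8100000 m
Load 3 — triangular load w₀=-16 kN/m (0→w₀ over full span):
  y_3 = -w₀x²(L-x)²(x+2L)/(120LEI) = -(-16)·(4/3)²·(4-(4/3))²·((4/3)+2·4)/(120·4·200000) = 224/11390625 m
Load 4 — point force P=3 kN at a=12/5 m (b=L-a=8/5):
  y_4 = -Pb²x²(3aL-(3a+b)x)/(6L³EI)  [x≤a] = -3·(8/5)²·(4/3)²·(3·(12/5)·4-(3·(12/5)+(8/5))·(4/3))/(6·4³·200000) = -32/10546875 m
Superposition: y = Σ y_i = -166073/9112500000 m ≈ -0.000018 m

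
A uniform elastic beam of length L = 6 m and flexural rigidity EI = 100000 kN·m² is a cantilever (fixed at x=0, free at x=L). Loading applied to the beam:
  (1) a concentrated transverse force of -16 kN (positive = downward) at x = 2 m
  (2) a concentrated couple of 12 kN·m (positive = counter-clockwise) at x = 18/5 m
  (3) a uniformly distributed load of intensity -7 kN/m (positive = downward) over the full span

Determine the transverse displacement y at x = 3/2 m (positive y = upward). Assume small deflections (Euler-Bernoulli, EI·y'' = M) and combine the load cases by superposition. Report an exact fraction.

y(3/2) = 20493/12800000 m

Load 1 — point force P=-16 kN at a=2 m (b=L-a=4):
  y_1 = -Px²(3a-x)/(6EI)  [x≤a] = -(-16)·(3/2)²·(3·2-(3/2))/(6·100000) = 27/100000 m
Load 2 — applied couple M₀=12 kN·m at a=18/5 m (b=L-a=12/5):
  y_2 = M₀x²/(2EI)  [x≤a] = 12·(3/2)²/(2·100000) = 27/200000 m
Load 3 — uniform load w=-7 kN/m over full span:
  y_3 = -wx²(x²-4Lx+6L²)/(24EI) = -(-7)·(3/2)²·((3/2)²-4·6·(3/2)+6·6²)/(24·100000) = 15309/12800000 m
Superposition: y = Σ y_i = 20493/12800000 m ≈ 0.001601 m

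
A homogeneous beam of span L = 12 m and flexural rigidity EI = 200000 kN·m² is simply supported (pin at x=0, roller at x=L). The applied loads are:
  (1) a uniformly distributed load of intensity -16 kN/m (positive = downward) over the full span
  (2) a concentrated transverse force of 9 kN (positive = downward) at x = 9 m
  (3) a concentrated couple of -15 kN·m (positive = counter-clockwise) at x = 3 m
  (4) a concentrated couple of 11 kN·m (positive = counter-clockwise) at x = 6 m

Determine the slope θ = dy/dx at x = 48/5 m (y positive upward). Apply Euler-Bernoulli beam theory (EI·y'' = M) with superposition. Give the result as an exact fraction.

θ(48/5) = -421517/100000000 rad

Load 1 — uniform load w=-16 kN/m over full span:
  θ_1 = -w(L³-6Lx²+4x³)/(24EI) = -(-16)·(12³-6·12·(48/5)²+4·(48/5)³)/(24·200000) = -1782/390625 rad
Load 2 — point force P=9 kN at a=9 m (b=L-a=3):
  θ_2 = -Pa(2L²-6Lx+3x²+a²)/(6LEI)  [x>a] = -9·9·(2·12²-6·12·(48/5)+3·(48/5)²+9²)/(6·12·200000) = 10287/40000000 rad
Load 3 — applied couple M₀=-15 kN·m at a=3 m (b=L-a=9):
  θ_3 = (M₀x²/(2L)-M₀(x-a)+C₁)/EI  [x>a] with C₁=M₀(3b²-L²)/(6L)=-165/8 = ((-15)·(48/5)²/(2·12)-(-15)·((48/5)-3)+(-165/8))/200000 = 831/8000000 rad
Load 4 — applied couple M₀=11 kN·m at a=6 m (b=L-a=6):
  θ_4 = (M₀x²/(2L)-M₀(x-a)+C₁)/EI  [x>a] with C₁=M₀(3b²-L²)/(6L)=-11/2 = (11·(48/5)²/(2·12)-11·((48/5)-6)+(-11/2))/200000 = -143/10000000 rad
Superposition: θ = Σ θ_i = -421517/100000000 rad ≈ -0.004215 rad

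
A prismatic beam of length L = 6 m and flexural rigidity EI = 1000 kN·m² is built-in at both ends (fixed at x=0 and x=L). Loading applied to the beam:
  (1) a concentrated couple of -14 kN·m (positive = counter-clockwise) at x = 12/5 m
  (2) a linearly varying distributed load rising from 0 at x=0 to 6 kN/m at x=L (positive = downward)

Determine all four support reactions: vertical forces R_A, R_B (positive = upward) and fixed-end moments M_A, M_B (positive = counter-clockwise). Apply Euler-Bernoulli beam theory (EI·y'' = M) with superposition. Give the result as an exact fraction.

R_A = 51/25 kN, M_A = 138/25 kN·m, R_B = 399/25 kN, M_B = -382/25 kN·m

Load 1 — applied couple M₀=-14 kN·m at a=12/5 m (b=L-a=18/5):
  R_A = 6M₀ab/L³ = 6·(-14)·(12/5)·(18/5)/6³ = -84/25 kN
  M_A = M₀b(2a-b)/L² = (-14)·(18/5)·(2·(12/5)-(18/5))/6² = -42/25 kN·m
  R_B = -6M₀ab/L³ = -6·(-14)·(12/5)·(18/5)/6³ = 84/25 kN
  M_B = M₀a(2b-a)/L² = (-14)·(12/5)·(2·(18/5)-(12/5))/6² = -112/25 kN·m
Load 2 — triangular load w₀=6 kN/m (0→w₀ over full span):
  R_A = 3w₀L/20 = 3·6·6/20 = 27/5 kN
  M_A = w₀L²/30 = 6·6²/30 = 36/5 kN·m
  R_B = 7w₀L/20 = 7·6·6/20 = 63/5 kN
  M_B = -w₀L²/20 = -6·6²/20 = -54/5 kN·m
Superposition: R_A = 51/25 kN, M_A = 138/25 kN·m, R_B = 399/25 kN, M_B = -382/25 kN·m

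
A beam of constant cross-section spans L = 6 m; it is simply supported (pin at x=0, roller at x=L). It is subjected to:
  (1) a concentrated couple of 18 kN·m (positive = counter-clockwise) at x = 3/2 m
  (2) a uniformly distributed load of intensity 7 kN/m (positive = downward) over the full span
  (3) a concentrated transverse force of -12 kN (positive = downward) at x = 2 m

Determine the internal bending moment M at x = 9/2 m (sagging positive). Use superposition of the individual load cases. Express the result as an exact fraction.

M(9/2) = 105/8 kN·m

Load 1 — applied couple M₀=18 kN·m at a=3/2 m (b=L-a=9/2):
  M_1 = M₀x/L - M₀  [x>a] = 18·(9/2)/6 - 18 = -9/2 kN·m
Load 2 — uniform load w=7 kN/m over full span:
  M_2 = wx(L-x)/2 = 7·(9/2)·(6-(9/2))/2 = 189/8 kN·m
Load 3 — point force P=-12 kN at a=2 m (b=L-a=4):
  M_3 = Pa(L-x)/L  [x>a] = (-12)·2·(6-(9/2))/6 = -6 kN·m
Superposition: M = Σ M_i = 105/8 kN·m ≈ 13.125000 kN·m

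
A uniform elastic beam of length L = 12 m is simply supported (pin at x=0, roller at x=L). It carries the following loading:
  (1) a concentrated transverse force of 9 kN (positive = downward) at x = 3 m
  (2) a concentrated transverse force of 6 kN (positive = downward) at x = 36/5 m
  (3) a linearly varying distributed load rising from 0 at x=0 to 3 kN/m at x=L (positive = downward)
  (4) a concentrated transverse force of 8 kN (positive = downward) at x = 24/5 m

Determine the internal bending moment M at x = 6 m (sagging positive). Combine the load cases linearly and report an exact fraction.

Load 1 — point force P=9 kN at a=3 m (b=L-a=9):
  M_1 = Pa(L-x)/L  [x>a] = 9·3·(12-6)/12 = 27/2 kN·m
Load 2 — point force P=6 kN at a=36/5 m (b=L-a=24/5):
  M_2 = Pbx/L  [x≤a] = 6·(24/5)·6/12 = 72/5 kN·m
Load 3 — triangular load w₀=3 kN/m (0→w₀ over full span):
  M_3 = w₀Lx/6 - w₀x³/(6L) = 3·12·6/6 - 3·6³/(6·12) = 27 kN·m
Load 4 — point force P=8 kN at a=24/5 m (b=L-a=36/5):
  M_4 = Pa(L-x)/L  [x>a] = 8·(24/5)·(12-6)/12 = 96/5 kN·m
Superposition: M = Σ M_i = 741/10 kN·m ≈ 74.100000 kN·m

M(6) = 741/10 kN·m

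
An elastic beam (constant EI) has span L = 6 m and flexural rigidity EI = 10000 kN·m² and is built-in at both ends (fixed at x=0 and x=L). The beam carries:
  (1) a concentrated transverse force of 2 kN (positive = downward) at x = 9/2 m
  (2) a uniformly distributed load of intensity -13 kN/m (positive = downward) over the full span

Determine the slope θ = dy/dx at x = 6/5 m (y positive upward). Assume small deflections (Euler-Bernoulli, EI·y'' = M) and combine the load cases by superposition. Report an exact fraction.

Load 1 — point force P=2 kN at a=9/2 m (b=L-a=3/2):
  θ_1 = -Pb²x(2aL-(3a+b)x)/(2L³EI)  [x≤a] = -2·(3/2)²·(6/5)·(2·(9/2)·6-(3·(9/2)+(3/2))·(6/5))/(2·6³·10000) = -9/200000 rad
Load 2 — uniform load w=-13 kN/m over full span:
  θ_2 = -wx(L-x)(L-2x)/(12EI) = -(-13)·(6/5)·(6-(6/5))·(6-2·(6/5))/(12·10000) = 351/156250 rad
Superposition: θ = Σ θ_i = 11007/5000000 rad ≈ 0.002201 rad

θ(6/5) = 11007/5000000 rad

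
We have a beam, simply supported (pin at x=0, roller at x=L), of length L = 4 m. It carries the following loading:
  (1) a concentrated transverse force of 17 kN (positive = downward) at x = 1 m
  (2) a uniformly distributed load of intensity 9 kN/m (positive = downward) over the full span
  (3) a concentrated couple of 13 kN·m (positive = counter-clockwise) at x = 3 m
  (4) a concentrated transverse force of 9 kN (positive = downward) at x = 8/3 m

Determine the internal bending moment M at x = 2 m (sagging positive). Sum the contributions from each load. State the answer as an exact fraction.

M(2) = 39 kN·m

Load 1 — point force P=17 kN at a=1 m (b=L-a=3):
  M_1 = Pa(L-x)/L  [x>a] = 17·1·(4-2)/4 = 17/2 kN·m
Load 2 — uniform load w=9 kN/m over full span:
  M_2 = wx(L-x)/2 = 9·2·(4-2)/2 = 18 kN·m
Load 3 — applied couple M₀=13 kN·m at a=3 m (b=L-a=1):
  M_3 = M₀x/L  [x≤a] = 13·2/4 = 13/2 kN·m
Load 4 — point force P=9 kN at a=8/3 m (b=L-a=4/3):
  M_4 = Pbx/L  [x≤a] = 9·(4/3)·2/4 = 6 kN·m
Superposition: M = Σ M_i = 39 kN·m ≈ 39.000000 kN·m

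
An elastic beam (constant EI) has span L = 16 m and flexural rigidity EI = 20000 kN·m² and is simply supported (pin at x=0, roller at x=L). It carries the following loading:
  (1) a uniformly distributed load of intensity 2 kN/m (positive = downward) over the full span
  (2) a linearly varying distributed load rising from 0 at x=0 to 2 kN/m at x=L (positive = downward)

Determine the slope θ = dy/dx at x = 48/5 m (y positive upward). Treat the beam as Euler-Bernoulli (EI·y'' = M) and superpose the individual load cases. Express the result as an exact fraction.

θ(48/5) = 25184/3515625 rad

Load 1 — uniform load w=2 kN/m over full span:
  θ_1 = -w(L³-6Lx²+4x³)/(24EI) = -2·(16³-6·16·(48/5)²+4·(48/5)³)/(24·20000) = 1184/234375 rad
Load 2 — triangular load w₀=2 kN/m (0→w₀ over full span):
  θ_2 = -w₀(7L⁴-30L²x²+15x⁴)/(360LEI) = -2·(7·16⁴-30·16²·(48/5)²+15·(48/5)⁴)/(360·16·20000) = 7424/3515625 rad
Superposition: θ = Σ θ_i = 25184/3515625 rad ≈ 0.007163 rad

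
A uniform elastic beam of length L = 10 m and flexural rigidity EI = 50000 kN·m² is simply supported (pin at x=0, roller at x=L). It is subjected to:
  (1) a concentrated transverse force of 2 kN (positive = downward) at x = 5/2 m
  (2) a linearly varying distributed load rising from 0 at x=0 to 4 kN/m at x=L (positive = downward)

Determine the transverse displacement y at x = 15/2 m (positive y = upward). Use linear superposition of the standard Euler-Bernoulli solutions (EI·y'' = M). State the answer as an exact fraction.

Load 1 — point force P=2 kN at a=5/2 m (b=L-a=15/2):
  y_1 = -Pa(L-x)(2Lx-a²-x²)/(6LEI)  [x>a] = -2·(5/2)·(10-(15/2))·(2·10·(15/2)-(5/2)²-(15/2)²)/(6·10·50000) = -7/19200 m
Load 2 — triangular load w₀=4 kN/m (0→w₀ over full span):
  y_2 = -w₀x(7L⁴-10L²x²+3x⁴)/(360LEI) = -4·(15/2)·(7·10⁴-10·10²·(15/2)²+3·(15/2)⁴)/(360·10·50000) = -119/30720 m
Superposition: y = Σ y_i = -217/51200 m ≈ -0.004238 m

y(15/2) = -217/51200 m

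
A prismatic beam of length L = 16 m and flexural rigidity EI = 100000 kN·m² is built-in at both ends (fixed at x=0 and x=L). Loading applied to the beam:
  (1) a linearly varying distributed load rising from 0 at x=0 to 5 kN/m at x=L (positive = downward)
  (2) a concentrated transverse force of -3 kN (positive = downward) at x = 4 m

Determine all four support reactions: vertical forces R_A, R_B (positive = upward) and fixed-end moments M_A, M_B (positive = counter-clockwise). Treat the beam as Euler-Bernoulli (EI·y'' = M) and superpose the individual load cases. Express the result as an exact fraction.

Load 1 — triangular load w₀=5 kN/m (0→w₀ over full span):
  R_A = 3w₀L/20 = 3·5·16/20 = 12 kN
  M_A = w₀L²/30 = 5·16²/30 = 128/3 kN·m
  R_B = 7w₀L/20 = 7·5·16/20 = 28 kN
  M_B = -w₀L²/20 = -5·16²/20 = -64 kN·m
Load 2 — point force P=-3 kN at a=4 m (b=L-a=12):
  R_A = Pb²(3a+b)/L³ = (-3)·12²·(3·4+12)/16³ = -81/32 kN
  M_A = Pab²/L² = (-3)·4·12²/16² = -27/4 kN·m
  R_B = Pa²(a+3b)/L³ = (-3)·4²·(4+3·12)/16³ = -15/32 kN
  M_B = -Pa²b/L² = -(-3)·4²·12/16² = 9/4 kN·m
Superposition: R_A = 303/32 kN, M_A = 431/12 kN·m, R_B = 881/32 kN, M_B = -247/4 kN·m

R_A = 303/32 kN, M_A = 431/12 kN·m, R_B = 881/32 kN, M_B = -247/4 kN·m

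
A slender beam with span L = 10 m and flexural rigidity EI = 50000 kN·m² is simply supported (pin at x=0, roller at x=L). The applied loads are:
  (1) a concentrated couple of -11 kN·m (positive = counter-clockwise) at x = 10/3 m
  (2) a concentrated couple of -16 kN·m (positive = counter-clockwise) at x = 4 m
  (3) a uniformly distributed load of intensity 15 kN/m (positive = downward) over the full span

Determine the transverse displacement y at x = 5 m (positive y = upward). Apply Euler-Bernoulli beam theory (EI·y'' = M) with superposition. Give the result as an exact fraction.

y(5) = -145967/3600000 m

Load 1 — applied couple M₀=-11 kN·m at a=10/3 m (b=L-a=20/3):
  y_1 = (M₀x³/(6L)-M₀(x-a)²/2+C₁x)/EI  [x>a] with C₁=M₀(3b²-L²)/(6L)=-55/9 = ((-11)·5³/(6·10)-(-11)·(5-(10/3))²/2+(-55/9)·5)/50000 = -11/14400 m
Load 2 — applied couple M₀=-16 kN·m at a=4 m (b=L-a=6):
  y_2 = (M₀x³/(6L)-M₀(x-a)²/2+C₁x)/EI  [x>a] with C₁=M₀(3b²-L²)/(6L)=-32/15 = ((-16)·5³/(6·10)-(-16)·(5-4)²/2+(-32/15)·5)/50000 = -9/12500 m
Load 3 — uniform load w=15 kN/m over full span:
  y_3 = -wx(L³-2Lx²+x³)/(24EI) = -15·5·(10³-2·10·5²+5³)/(24·50000) = -5/128 m
Superposition: y = Σ y_i = -145967/3600000 m ≈ -0.040546 m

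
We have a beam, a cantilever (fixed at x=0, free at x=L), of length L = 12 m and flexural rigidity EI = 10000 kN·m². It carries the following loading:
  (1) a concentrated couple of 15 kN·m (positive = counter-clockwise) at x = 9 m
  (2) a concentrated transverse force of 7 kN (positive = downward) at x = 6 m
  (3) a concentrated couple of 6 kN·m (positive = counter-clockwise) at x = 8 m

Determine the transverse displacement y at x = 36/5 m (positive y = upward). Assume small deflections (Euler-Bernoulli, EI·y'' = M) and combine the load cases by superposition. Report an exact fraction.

y(36/5) = -693/62500 m

Load 1 — applied couple M₀=15 kN·m at a=9 m (b=L-a=3):
  y_1 = M₀x²/(2EI)  [x≤a] = 15·(36/5)²/(2·10000) = 243/6250 m
Load 2 — point force P=7 kN at a=6 m (b=L-a=6):
  y_2 = -Pa²(3x-a)/(6EI)  [x>a] = -7·6²·(3·(36/5)-6)/(6·10000) = -819/12500 m
Load 3 — applied couple M₀=6 kN·m at a=8 m (b=L-a=4):
  y_3 = M₀x²/(2EI)  [x≤a] = 6·(36/5)²/(2·10000) = 243/15625 m
Superposition: y = Σ y_i = -693/62500 m ≈ -0.011088 m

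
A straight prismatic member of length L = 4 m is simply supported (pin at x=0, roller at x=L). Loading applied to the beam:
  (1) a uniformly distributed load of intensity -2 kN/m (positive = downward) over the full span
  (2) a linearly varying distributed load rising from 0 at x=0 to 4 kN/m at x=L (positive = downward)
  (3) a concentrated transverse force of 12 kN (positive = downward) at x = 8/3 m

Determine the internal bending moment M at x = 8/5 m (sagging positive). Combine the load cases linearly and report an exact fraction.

M(8/5) = 768/125 kN·m

Load 1 — uniform load w=-2 kN/m over full span:
  M_1 = wx(L-x)/2 = (-2)·(8/5)·(4-(8/5))/2 = -96/25 kN·m
Load 2 — triangular load w₀=4 kN/m (0→w₀ over full span):
  M_2 = w₀Lx/6 - w₀x³/(6L) = 4·4·(8/5)/6 - 4·(8/5)³/(6·4) = 448/125 kN·m
Load 3 — point force P=12 kN at a=8/3 m (b=L-a=4/3):
  M_3 = Pbx/L  [x≤a] = 12·(4/3)·(8/5)/4 = 32/5 kN·m
Superposition: M = Σ M_i = 768/125 kN·m ≈ 6.144000 kN·m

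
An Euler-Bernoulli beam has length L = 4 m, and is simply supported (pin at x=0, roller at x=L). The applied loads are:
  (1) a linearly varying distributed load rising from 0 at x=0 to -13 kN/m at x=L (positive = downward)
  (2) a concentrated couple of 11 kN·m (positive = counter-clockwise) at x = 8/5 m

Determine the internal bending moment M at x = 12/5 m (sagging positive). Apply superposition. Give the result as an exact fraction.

Load 1 — triangular load w₀=-13 kN/m (0→w₀ over full span):
  M_1 = w₀Lx/6 - w₀x³/(6L) = (-13)·4·(12/5)/6 - (-13)·(12/5)³/(6·4) = -1664/125 kN·m
Load 2 — applied couple M₀=11 kN·m at a=8/5 m (b=L-a=12/5):
  M_2 = M₀x/L - M₀  [x>a] = 11·(12/5)/4 - 11 = -22/5 kN·m
Superposition: M = Σ M_i = -2214/125 kN·m ≈ -17.712000 kN·m

M(12/5) = -2214/125 kN·m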